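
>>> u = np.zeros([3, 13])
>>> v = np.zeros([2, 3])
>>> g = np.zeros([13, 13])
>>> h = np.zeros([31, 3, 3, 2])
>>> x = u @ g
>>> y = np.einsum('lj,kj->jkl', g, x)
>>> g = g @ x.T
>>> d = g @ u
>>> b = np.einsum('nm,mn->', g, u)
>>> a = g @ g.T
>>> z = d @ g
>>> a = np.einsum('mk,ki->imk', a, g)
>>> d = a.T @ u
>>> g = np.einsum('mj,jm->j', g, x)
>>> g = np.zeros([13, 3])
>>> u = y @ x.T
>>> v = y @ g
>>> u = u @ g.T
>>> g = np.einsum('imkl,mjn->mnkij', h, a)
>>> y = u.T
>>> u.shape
(13, 3, 13)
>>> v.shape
(13, 3, 3)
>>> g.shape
(3, 13, 3, 31, 13)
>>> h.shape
(31, 3, 3, 2)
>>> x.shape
(3, 13)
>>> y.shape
(13, 3, 13)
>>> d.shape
(13, 13, 13)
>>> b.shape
()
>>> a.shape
(3, 13, 13)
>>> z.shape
(13, 3)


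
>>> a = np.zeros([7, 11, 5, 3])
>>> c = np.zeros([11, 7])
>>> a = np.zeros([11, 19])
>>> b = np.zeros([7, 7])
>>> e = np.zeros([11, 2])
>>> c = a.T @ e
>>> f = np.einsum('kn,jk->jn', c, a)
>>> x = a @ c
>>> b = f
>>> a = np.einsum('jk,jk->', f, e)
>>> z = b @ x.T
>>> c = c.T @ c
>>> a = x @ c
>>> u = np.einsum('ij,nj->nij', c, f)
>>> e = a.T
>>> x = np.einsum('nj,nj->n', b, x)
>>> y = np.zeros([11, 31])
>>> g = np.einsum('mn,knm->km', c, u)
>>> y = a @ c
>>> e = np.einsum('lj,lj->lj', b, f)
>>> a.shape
(11, 2)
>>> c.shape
(2, 2)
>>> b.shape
(11, 2)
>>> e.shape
(11, 2)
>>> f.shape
(11, 2)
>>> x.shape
(11,)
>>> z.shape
(11, 11)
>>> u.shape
(11, 2, 2)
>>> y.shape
(11, 2)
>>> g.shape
(11, 2)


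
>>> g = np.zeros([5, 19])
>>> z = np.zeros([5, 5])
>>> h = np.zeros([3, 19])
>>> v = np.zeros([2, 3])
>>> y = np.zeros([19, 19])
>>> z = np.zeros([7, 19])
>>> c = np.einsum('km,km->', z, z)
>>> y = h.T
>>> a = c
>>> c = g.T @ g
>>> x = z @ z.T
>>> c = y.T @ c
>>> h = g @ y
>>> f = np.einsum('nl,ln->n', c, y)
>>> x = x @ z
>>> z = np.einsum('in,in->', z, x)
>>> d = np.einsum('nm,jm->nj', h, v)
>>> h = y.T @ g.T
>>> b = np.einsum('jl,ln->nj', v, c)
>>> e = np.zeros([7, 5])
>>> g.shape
(5, 19)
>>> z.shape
()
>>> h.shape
(3, 5)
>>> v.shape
(2, 3)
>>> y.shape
(19, 3)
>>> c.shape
(3, 19)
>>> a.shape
()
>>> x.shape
(7, 19)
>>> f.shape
(3,)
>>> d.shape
(5, 2)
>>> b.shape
(19, 2)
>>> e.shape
(7, 5)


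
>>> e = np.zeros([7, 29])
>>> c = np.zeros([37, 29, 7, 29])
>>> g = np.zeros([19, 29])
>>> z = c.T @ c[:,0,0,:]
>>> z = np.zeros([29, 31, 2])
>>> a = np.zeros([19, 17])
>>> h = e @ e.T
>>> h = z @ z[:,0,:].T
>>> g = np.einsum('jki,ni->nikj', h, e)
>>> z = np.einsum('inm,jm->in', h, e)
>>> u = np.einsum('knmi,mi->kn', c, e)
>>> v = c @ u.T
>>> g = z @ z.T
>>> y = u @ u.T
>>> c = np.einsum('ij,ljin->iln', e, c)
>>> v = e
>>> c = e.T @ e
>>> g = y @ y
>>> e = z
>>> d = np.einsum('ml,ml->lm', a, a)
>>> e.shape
(29, 31)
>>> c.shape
(29, 29)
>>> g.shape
(37, 37)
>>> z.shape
(29, 31)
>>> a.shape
(19, 17)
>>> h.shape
(29, 31, 29)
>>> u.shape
(37, 29)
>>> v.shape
(7, 29)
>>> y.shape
(37, 37)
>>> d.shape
(17, 19)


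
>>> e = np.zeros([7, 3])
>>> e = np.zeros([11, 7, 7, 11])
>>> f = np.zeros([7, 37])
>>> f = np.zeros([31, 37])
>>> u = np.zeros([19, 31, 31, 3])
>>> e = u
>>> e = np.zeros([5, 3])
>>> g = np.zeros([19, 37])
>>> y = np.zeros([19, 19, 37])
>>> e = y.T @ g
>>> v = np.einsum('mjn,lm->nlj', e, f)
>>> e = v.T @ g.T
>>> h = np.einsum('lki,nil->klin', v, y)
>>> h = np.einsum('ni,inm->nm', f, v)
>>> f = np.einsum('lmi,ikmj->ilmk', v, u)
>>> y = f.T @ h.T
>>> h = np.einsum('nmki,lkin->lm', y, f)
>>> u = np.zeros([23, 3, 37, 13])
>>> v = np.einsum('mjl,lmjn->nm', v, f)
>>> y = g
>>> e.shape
(19, 31, 19)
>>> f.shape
(19, 37, 31, 31)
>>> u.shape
(23, 3, 37, 13)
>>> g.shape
(19, 37)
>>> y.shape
(19, 37)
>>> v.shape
(31, 37)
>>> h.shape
(19, 31)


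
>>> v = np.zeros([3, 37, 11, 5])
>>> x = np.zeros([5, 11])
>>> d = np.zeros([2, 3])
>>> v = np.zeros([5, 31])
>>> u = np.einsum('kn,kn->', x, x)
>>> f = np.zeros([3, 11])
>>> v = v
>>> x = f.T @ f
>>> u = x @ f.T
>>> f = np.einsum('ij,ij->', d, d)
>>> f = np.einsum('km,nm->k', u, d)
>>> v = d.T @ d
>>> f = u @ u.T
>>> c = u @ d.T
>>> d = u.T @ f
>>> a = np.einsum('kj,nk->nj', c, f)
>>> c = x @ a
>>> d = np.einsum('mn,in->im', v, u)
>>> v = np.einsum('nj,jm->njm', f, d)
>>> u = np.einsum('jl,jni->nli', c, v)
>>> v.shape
(11, 11, 3)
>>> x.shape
(11, 11)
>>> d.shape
(11, 3)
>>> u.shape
(11, 2, 3)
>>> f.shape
(11, 11)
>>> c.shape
(11, 2)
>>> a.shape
(11, 2)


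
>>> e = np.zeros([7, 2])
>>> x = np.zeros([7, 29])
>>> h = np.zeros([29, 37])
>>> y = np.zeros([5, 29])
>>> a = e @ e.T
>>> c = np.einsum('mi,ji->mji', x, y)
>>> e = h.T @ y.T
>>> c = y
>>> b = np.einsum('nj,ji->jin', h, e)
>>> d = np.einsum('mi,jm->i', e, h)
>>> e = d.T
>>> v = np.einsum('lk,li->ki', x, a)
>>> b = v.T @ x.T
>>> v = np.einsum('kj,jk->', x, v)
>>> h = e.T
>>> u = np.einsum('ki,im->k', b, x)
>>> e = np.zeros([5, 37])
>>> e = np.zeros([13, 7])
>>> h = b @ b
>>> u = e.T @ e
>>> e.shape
(13, 7)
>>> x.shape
(7, 29)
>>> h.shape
(7, 7)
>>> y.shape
(5, 29)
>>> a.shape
(7, 7)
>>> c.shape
(5, 29)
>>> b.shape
(7, 7)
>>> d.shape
(5,)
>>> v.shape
()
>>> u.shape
(7, 7)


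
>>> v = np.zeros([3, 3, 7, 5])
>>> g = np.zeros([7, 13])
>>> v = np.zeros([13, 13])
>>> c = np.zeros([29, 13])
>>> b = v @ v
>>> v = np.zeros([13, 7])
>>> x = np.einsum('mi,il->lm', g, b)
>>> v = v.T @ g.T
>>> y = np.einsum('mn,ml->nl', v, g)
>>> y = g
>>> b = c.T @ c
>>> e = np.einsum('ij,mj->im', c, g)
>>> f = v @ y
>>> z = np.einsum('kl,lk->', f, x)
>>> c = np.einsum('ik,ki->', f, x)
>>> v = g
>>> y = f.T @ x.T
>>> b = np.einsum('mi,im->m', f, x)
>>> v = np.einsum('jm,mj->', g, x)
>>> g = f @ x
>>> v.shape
()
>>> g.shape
(7, 7)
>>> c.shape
()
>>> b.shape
(7,)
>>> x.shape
(13, 7)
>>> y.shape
(13, 13)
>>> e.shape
(29, 7)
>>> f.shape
(7, 13)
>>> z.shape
()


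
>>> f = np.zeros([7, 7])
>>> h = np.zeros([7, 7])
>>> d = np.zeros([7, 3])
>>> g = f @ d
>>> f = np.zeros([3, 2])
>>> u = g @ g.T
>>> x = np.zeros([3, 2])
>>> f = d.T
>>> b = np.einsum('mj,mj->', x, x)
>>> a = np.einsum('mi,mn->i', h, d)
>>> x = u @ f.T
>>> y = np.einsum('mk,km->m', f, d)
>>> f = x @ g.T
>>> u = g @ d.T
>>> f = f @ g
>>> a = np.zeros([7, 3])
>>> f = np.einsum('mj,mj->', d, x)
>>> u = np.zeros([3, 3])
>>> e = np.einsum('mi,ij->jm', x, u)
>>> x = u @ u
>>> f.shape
()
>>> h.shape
(7, 7)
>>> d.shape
(7, 3)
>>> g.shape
(7, 3)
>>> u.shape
(3, 3)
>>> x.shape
(3, 3)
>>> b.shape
()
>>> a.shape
(7, 3)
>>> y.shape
(3,)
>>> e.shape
(3, 7)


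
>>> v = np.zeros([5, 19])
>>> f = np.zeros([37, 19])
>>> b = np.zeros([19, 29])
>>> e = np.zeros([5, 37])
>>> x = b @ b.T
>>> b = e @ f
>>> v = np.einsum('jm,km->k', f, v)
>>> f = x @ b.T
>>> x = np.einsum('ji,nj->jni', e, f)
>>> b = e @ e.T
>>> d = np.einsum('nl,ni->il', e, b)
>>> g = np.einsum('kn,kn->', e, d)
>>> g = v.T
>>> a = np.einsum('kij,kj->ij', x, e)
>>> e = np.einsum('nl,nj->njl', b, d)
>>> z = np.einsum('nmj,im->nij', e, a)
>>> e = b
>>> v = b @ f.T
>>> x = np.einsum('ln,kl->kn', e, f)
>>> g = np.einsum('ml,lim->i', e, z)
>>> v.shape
(5, 19)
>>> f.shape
(19, 5)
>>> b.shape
(5, 5)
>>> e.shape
(5, 5)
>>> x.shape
(19, 5)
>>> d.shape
(5, 37)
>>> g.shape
(19,)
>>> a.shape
(19, 37)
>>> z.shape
(5, 19, 5)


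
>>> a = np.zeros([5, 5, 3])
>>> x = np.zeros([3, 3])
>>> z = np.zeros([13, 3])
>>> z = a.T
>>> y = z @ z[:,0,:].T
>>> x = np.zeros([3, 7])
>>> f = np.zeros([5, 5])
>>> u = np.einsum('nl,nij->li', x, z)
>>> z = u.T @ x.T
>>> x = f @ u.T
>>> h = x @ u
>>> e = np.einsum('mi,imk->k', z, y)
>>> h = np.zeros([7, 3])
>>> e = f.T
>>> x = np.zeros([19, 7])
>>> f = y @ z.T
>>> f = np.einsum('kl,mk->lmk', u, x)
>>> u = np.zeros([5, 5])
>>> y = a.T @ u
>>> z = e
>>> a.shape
(5, 5, 3)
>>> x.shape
(19, 7)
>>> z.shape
(5, 5)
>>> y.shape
(3, 5, 5)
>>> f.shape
(5, 19, 7)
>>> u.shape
(5, 5)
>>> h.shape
(7, 3)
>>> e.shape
(5, 5)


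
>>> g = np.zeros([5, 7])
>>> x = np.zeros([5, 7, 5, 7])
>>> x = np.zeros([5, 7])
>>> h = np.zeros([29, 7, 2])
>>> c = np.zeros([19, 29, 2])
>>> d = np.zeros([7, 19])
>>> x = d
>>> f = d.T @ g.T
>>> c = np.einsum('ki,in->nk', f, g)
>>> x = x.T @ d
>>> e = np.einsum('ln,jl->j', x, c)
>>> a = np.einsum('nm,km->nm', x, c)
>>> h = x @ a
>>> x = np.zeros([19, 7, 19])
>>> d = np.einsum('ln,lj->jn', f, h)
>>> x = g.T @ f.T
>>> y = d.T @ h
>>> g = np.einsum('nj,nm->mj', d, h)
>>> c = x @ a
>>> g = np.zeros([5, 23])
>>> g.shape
(5, 23)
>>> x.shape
(7, 19)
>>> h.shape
(19, 19)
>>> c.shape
(7, 19)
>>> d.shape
(19, 5)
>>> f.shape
(19, 5)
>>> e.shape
(7,)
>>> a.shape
(19, 19)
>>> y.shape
(5, 19)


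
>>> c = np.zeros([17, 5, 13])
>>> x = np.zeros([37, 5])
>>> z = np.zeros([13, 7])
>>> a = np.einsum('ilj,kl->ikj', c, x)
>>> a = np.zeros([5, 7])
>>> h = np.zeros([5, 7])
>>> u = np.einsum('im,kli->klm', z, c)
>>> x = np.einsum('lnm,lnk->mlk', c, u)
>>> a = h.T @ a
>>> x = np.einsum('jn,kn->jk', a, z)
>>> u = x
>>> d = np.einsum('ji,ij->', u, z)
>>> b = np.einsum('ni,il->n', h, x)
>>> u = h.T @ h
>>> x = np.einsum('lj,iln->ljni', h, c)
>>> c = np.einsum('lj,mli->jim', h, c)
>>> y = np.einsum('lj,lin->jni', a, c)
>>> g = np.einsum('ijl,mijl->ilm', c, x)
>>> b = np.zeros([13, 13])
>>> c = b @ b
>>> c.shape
(13, 13)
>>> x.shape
(5, 7, 13, 17)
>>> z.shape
(13, 7)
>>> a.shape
(7, 7)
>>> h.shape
(5, 7)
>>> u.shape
(7, 7)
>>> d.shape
()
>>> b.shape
(13, 13)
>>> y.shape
(7, 17, 13)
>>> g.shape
(7, 17, 5)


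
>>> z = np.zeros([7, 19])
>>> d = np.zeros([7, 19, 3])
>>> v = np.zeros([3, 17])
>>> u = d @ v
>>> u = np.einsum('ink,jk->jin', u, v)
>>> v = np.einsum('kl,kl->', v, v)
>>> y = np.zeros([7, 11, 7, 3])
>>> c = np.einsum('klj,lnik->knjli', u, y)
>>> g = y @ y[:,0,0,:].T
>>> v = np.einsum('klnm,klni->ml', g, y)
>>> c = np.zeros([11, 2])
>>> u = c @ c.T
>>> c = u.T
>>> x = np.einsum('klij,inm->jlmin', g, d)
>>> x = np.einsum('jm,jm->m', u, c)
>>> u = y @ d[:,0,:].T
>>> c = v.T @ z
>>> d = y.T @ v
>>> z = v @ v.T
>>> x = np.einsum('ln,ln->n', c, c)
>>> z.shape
(7, 7)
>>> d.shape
(3, 7, 11, 11)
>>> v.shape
(7, 11)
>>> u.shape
(7, 11, 7, 7)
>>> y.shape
(7, 11, 7, 3)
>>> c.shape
(11, 19)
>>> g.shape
(7, 11, 7, 7)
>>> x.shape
(19,)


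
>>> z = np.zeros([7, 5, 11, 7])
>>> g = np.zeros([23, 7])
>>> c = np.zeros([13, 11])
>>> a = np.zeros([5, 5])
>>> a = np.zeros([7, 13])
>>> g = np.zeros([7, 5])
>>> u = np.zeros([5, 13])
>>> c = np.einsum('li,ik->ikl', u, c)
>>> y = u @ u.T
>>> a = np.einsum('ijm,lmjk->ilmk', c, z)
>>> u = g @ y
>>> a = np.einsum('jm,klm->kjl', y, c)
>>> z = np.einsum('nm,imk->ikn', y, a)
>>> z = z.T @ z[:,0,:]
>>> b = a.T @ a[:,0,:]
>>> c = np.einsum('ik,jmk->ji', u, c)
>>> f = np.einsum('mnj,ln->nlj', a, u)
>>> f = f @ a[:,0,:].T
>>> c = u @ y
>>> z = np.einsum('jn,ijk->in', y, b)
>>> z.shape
(11, 5)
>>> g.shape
(7, 5)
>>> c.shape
(7, 5)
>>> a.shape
(13, 5, 11)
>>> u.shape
(7, 5)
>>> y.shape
(5, 5)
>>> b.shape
(11, 5, 11)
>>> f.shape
(5, 7, 13)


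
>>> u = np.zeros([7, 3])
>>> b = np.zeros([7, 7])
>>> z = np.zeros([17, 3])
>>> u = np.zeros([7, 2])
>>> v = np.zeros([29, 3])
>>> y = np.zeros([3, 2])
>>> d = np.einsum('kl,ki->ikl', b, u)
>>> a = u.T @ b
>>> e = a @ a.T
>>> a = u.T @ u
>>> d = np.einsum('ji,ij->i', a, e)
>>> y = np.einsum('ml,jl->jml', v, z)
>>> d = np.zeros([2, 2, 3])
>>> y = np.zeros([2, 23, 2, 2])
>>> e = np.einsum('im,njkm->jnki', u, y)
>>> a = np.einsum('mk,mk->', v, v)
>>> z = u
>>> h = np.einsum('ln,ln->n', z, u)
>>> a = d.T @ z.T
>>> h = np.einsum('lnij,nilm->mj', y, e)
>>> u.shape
(7, 2)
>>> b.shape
(7, 7)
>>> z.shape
(7, 2)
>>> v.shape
(29, 3)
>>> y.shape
(2, 23, 2, 2)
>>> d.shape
(2, 2, 3)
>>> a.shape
(3, 2, 7)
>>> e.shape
(23, 2, 2, 7)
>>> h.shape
(7, 2)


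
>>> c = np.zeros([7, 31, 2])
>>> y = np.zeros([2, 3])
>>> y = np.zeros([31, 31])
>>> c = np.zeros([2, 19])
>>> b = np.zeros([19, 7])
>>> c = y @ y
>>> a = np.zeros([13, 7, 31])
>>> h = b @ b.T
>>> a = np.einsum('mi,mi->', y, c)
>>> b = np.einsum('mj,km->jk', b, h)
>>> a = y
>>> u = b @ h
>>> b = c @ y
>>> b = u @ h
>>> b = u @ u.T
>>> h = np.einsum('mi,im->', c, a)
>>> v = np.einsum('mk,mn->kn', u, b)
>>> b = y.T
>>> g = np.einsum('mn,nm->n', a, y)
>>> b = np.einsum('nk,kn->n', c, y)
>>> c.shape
(31, 31)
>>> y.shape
(31, 31)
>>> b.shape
(31,)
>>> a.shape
(31, 31)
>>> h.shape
()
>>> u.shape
(7, 19)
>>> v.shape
(19, 7)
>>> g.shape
(31,)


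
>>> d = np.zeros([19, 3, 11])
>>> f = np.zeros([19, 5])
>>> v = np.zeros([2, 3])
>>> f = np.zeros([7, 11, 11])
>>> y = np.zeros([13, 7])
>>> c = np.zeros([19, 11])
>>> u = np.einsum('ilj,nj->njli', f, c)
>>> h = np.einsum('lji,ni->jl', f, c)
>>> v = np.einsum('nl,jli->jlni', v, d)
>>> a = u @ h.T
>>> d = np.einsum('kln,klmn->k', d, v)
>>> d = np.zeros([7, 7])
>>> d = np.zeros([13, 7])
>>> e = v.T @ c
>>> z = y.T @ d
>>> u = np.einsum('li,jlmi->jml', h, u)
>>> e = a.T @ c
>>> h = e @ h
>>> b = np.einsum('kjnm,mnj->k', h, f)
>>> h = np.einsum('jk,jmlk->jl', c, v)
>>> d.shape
(13, 7)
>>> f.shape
(7, 11, 11)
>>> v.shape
(19, 3, 2, 11)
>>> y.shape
(13, 7)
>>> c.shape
(19, 11)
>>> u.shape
(19, 11, 11)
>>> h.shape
(19, 2)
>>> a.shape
(19, 11, 11, 11)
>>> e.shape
(11, 11, 11, 11)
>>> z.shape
(7, 7)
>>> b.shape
(11,)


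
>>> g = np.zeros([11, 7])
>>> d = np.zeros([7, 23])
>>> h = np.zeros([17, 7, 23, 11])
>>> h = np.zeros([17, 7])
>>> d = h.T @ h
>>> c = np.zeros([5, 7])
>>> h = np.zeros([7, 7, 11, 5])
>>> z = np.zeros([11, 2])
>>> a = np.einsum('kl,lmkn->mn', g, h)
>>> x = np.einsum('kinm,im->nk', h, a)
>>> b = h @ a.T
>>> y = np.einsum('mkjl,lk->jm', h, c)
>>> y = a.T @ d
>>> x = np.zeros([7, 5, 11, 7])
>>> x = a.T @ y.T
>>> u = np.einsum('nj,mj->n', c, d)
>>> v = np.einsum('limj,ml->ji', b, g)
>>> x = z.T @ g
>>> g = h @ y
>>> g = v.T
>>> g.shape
(7, 7)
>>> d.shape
(7, 7)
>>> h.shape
(7, 7, 11, 5)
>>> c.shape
(5, 7)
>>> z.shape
(11, 2)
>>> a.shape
(7, 5)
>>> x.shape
(2, 7)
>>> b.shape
(7, 7, 11, 7)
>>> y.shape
(5, 7)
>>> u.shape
(5,)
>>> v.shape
(7, 7)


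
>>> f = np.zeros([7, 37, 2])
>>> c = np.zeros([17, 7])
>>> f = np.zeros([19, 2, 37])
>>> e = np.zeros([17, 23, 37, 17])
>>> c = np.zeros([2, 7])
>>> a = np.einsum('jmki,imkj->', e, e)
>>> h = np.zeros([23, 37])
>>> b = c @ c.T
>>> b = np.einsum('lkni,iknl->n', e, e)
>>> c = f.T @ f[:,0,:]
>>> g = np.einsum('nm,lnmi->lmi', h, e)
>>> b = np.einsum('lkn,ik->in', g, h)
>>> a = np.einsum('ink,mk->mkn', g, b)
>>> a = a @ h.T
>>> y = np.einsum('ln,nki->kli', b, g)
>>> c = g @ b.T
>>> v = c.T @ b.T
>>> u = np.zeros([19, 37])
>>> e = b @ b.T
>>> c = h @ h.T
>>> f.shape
(19, 2, 37)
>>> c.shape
(23, 23)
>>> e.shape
(23, 23)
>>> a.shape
(23, 17, 23)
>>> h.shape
(23, 37)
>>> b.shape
(23, 17)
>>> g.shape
(17, 37, 17)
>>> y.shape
(37, 23, 17)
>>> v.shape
(23, 37, 23)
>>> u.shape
(19, 37)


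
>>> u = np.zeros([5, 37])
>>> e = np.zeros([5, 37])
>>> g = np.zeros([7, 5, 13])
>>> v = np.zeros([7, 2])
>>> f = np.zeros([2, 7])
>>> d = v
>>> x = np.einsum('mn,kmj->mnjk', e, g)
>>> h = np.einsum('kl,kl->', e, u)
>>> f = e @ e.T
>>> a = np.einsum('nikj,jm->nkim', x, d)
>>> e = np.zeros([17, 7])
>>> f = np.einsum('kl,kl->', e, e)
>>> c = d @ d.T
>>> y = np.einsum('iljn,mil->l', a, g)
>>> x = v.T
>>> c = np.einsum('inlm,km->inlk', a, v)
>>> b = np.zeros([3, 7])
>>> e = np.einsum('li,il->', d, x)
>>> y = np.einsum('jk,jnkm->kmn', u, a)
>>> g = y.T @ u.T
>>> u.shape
(5, 37)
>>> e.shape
()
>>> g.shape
(13, 2, 5)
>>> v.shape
(7, 2)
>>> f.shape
()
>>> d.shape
(7, 2)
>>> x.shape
(2, 7)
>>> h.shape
()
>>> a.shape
(5, 13, 37, 2)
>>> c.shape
(5, 13, 37, 7)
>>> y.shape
(37, 2, 13)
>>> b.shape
(3, 7)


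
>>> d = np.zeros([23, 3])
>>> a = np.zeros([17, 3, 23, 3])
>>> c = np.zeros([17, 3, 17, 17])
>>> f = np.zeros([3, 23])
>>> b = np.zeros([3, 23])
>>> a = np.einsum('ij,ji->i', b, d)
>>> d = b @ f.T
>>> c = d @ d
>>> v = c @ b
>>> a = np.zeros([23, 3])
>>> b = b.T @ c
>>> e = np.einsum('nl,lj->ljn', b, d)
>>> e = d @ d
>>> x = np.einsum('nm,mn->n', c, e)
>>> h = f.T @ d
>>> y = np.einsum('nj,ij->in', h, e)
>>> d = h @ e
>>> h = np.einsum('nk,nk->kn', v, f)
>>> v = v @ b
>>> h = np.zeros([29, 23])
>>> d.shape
(23, 3)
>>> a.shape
(23, 3)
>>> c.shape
(3, 3)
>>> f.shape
(3, 23)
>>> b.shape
(23, 3)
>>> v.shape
(3, 3)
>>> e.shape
(3, 3)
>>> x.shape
(3,)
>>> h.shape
(29, 23)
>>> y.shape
(3, 23)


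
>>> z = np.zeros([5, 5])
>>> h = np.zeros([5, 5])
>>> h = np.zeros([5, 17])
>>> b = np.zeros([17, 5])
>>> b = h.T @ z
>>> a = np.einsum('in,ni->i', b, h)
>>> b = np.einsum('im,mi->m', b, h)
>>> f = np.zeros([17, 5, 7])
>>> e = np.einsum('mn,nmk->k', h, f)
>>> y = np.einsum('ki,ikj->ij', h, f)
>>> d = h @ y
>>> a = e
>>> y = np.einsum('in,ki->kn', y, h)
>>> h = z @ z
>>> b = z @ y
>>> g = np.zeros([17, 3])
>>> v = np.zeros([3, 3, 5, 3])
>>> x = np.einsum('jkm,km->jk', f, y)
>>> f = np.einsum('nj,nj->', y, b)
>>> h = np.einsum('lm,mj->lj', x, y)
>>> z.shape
(5, 5)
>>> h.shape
(17, 7)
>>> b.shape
(5, 7)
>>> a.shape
(7,)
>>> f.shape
()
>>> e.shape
(7,)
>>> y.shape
(5, 7)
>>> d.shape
(5, 7)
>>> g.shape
(17, 3)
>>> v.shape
(3, 3, 5, 3)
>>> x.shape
(17, 5)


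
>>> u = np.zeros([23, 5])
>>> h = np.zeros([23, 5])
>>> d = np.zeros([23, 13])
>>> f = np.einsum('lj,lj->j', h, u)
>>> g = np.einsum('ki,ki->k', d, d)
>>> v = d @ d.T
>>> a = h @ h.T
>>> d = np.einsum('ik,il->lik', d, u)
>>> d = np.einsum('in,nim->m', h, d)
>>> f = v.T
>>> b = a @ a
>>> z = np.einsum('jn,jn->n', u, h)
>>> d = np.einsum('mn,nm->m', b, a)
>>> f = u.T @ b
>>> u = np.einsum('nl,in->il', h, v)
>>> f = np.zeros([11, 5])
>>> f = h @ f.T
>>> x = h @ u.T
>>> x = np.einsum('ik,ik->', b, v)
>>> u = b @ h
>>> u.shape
(23, 5)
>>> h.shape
(23, 5)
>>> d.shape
(23,)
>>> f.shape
(23, 11)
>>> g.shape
(23,)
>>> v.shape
(23, 23)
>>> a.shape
(23, 23)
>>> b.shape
(23, 23)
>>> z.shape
(5,)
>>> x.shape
()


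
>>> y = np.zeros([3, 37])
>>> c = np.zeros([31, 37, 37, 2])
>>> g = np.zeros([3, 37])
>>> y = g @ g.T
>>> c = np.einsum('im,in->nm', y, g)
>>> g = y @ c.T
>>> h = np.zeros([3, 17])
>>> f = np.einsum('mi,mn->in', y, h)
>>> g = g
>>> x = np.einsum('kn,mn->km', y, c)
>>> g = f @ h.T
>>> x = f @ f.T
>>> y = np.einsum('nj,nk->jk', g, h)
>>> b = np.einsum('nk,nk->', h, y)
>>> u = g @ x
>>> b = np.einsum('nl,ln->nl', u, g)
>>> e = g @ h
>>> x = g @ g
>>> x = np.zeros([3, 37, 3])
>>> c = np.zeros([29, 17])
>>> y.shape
(3, 17)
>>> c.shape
(29, 17)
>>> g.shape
(3, 3)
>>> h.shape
(3, 17)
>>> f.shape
(3, 17)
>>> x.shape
(3, 37, 3)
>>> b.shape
(3, 3)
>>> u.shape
(3, 3)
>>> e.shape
(3, 17)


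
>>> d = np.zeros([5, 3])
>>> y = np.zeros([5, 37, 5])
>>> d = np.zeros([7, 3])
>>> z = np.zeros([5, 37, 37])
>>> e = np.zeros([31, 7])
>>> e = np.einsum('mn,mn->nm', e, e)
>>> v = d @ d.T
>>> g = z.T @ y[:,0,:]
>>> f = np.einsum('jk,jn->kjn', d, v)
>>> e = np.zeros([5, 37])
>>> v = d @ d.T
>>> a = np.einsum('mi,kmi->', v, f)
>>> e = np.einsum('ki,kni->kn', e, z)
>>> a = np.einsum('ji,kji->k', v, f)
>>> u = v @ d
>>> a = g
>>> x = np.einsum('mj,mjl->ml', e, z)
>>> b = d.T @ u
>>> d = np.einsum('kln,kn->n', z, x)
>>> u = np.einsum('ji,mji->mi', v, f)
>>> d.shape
(37,)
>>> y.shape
(5, 37, 5)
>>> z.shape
(5, 37, 37)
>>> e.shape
(5, 37)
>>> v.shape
(7, 7)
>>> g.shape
(37, 37, 5)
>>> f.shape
(3, 7, 7)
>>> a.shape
(37, 37, 5)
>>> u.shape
(3, 7)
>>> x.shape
(5, 37)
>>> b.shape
(3, 3)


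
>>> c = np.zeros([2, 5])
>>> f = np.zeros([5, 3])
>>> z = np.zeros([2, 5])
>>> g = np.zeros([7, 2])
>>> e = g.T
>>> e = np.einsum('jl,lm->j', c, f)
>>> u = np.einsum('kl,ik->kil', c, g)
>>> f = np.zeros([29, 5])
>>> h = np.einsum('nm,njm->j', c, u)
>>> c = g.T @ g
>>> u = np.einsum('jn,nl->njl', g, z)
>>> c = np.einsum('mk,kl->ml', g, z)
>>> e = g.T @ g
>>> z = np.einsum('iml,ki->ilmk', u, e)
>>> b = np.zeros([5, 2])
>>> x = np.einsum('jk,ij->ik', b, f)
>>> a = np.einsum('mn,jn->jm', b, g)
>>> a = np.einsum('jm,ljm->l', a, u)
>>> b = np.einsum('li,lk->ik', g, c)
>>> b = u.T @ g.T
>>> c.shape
(7, 5)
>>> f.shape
(29, 5)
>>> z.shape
(2, 5, 7, 2)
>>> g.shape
(7, 2)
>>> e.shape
(2, 2)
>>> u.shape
(2, 7, 5)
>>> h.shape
(7,)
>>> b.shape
(5, 7, 7)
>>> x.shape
(29, 2)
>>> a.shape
(2,)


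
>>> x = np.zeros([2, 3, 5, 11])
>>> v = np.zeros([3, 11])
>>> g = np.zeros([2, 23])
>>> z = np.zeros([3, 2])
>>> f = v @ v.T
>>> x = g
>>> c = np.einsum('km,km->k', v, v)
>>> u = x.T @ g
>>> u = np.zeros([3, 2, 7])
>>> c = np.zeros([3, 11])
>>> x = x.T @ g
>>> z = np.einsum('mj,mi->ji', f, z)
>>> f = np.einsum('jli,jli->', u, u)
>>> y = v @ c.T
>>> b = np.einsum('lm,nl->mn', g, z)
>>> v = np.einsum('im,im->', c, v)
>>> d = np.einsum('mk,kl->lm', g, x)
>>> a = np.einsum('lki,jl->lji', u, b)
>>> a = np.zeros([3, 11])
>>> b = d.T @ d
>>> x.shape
(23, 23)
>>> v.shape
()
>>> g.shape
(2, 23)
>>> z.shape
(3, 2)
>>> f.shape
()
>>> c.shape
(3, 11)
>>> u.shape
(3, 2, 7)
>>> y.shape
(3, 3)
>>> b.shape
(2, 2)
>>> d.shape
(23, 2)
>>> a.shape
(3, 11)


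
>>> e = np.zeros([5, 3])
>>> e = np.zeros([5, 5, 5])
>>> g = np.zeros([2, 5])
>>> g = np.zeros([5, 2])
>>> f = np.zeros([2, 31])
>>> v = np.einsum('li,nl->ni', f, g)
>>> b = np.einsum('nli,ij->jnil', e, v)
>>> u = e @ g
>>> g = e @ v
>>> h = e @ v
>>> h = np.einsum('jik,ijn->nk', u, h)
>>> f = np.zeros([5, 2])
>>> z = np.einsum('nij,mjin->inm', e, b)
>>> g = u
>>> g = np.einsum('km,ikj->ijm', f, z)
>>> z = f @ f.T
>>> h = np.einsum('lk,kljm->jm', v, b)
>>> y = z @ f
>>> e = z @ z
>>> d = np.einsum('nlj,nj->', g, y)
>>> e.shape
(5, 5)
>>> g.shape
(5, 31, 2)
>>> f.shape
(5, 2)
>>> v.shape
(5, 31)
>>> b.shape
(31, 5, 5, 5)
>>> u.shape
(5, 5, 2)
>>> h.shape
(5, 5)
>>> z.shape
(5, 5)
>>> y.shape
(5, 2)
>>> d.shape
()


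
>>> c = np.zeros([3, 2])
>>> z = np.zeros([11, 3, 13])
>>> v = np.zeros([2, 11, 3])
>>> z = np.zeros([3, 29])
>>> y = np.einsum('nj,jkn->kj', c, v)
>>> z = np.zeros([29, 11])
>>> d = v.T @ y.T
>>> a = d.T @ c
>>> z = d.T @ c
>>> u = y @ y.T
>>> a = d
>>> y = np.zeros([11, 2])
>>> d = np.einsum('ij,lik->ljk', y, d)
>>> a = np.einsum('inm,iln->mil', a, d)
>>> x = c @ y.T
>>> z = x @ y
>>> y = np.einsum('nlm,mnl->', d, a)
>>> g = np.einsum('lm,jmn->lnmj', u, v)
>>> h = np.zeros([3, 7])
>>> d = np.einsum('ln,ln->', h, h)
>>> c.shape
(3, 2)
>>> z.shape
(3, 2)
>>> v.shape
(2, 11, 3)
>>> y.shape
()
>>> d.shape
()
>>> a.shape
(11, 3, 2)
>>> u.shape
(11, 11)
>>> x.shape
(3, 11)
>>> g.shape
(11, 3, 11, 2)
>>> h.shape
(3, 7)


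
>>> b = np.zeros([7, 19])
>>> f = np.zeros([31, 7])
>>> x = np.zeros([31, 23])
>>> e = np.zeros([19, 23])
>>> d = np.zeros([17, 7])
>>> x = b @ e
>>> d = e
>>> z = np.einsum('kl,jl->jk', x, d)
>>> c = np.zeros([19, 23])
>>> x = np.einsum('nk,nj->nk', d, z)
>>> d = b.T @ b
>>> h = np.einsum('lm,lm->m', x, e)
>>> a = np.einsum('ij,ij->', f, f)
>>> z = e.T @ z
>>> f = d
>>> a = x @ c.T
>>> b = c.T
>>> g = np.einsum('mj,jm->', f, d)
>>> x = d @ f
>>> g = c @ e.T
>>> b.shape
(23, 19)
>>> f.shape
(19, 19)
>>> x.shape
(19, 19)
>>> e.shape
(19, 23)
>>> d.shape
(19, 19)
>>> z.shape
(23, 7)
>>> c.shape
(19, 23)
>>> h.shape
(23,)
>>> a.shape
(19, 19)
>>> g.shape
(19, 19)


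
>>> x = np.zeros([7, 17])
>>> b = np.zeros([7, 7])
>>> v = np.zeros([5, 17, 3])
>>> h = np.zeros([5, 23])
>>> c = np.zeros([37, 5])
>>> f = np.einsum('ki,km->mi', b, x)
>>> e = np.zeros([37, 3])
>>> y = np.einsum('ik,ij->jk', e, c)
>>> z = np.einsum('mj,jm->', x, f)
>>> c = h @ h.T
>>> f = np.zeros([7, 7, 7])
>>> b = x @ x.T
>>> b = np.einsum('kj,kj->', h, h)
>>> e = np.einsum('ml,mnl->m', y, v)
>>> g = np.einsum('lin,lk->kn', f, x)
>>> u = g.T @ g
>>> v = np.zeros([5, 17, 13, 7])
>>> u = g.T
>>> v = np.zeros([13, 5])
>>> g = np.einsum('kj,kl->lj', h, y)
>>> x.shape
(7, 17)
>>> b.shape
()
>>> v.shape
(13, 5)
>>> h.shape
(5, 23)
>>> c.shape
(5, 5)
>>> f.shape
(7, 7, 7)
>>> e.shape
(5,)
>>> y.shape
(5, 3)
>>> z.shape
()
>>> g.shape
(3, 23)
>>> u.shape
(7, 17)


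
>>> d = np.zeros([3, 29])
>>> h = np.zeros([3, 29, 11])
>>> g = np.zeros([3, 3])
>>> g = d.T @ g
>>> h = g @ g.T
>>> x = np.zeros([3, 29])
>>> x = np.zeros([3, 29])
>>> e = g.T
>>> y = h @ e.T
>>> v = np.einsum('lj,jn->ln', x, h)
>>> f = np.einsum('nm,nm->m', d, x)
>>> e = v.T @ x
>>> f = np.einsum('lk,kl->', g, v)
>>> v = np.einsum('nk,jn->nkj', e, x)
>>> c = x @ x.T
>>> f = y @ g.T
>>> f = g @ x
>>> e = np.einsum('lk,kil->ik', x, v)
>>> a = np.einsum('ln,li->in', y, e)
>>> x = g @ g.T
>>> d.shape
(3, 29)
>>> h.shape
(29, 29)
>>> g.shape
(29, 3)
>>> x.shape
(29, 29)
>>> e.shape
(29, 29)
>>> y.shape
(29, 3)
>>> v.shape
(29, 29, 3)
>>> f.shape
(29, 29)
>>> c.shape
(3, 3)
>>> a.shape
(29, 3)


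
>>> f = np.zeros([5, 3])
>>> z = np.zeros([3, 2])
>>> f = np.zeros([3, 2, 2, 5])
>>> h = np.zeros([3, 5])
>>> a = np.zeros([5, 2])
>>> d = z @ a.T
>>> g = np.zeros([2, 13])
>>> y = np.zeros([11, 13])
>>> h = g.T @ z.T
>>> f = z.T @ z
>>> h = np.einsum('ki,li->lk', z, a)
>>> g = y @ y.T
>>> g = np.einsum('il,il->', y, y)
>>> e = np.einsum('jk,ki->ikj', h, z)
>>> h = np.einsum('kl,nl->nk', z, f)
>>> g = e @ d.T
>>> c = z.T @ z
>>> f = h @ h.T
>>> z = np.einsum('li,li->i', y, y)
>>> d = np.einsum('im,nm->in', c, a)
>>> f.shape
(2, 2)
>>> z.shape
(13,)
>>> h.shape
(2, 3)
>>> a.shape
(5, 2)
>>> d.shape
(2, 5)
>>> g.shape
(2, 3, 3)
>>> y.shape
(11, 13)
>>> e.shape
(2, 3, 5)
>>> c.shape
(2, 2)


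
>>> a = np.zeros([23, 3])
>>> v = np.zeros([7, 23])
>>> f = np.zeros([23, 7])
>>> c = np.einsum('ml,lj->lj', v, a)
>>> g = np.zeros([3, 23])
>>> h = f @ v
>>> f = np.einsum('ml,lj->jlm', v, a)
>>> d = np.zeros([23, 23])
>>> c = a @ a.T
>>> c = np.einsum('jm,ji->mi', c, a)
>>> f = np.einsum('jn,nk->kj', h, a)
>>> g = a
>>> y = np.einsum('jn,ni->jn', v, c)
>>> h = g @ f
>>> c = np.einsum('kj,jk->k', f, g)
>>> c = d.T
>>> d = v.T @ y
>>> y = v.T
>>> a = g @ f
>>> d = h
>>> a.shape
(23, 23)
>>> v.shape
(7, 23)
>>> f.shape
(3, 23)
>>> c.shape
(23, 23)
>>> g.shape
(23, 3)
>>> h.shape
(23, 23)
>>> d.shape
(23, 23)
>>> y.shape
(23, 7)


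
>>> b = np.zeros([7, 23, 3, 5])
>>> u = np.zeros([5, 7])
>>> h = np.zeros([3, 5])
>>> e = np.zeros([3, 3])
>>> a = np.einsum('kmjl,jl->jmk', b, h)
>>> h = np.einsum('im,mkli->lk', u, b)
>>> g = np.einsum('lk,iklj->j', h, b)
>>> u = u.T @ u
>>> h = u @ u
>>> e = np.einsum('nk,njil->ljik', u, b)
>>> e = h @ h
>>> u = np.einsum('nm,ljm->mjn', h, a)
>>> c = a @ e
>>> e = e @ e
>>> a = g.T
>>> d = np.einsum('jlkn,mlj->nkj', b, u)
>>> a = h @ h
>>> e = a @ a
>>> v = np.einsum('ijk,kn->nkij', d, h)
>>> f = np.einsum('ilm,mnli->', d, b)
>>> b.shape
(7, 23, 3, 5)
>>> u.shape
(7, 23, 7)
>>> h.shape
(7, 7)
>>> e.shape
(7, 7)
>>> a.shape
(7, 7)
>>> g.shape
(5,)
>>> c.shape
(3, 23, 7)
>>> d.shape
(5, 3, 7)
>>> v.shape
(7, 7, 5, 3)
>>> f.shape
()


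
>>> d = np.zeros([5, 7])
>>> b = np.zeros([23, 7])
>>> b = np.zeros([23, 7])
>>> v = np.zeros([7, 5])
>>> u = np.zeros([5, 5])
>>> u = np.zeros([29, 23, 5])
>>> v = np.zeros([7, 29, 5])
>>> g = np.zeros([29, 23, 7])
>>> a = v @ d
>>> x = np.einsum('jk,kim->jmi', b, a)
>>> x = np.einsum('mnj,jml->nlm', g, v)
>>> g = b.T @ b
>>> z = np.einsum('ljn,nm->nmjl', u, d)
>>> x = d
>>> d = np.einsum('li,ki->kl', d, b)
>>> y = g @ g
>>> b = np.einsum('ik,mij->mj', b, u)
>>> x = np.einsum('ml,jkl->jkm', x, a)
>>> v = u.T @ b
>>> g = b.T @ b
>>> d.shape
(23, 5)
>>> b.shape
(29, 5)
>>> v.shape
(5, 23, 5)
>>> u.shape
(29, 23, 5)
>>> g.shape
(5, 5)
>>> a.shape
(7, 29, 7)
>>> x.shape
(7, 29, 5)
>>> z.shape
(5, 7, 23, 29)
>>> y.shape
(7, 7)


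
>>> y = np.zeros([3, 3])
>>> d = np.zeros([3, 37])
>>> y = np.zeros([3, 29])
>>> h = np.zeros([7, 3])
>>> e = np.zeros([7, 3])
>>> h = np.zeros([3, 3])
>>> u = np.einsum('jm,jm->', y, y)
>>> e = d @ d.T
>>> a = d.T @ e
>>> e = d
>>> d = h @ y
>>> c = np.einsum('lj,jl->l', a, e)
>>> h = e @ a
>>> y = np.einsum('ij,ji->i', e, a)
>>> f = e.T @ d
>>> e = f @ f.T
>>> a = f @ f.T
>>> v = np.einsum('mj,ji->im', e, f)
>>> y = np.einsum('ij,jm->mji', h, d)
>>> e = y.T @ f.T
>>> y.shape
(29, 3, 3)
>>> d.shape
(3, 29)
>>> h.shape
(3, 3)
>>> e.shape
(3, 3, 37)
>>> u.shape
()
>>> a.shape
(37, 37)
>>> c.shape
(37,)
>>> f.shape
(37, 29)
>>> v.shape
(29, 37)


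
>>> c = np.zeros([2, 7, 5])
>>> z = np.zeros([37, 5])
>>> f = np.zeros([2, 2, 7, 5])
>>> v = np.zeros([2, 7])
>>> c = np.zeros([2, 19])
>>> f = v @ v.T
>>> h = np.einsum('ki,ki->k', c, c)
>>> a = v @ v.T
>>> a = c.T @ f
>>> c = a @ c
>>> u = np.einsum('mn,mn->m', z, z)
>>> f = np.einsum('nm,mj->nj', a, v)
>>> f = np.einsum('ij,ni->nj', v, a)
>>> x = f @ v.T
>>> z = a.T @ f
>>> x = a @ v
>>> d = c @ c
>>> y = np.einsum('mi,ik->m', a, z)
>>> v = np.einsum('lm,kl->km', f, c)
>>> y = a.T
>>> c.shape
(19, 19)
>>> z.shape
(2, 7)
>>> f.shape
(19, 7)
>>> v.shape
(19, 7)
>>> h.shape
(2,)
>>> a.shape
(19, 2)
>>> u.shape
(37,)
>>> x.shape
(19, 7)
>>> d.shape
(19, 19)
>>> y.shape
(2, 19)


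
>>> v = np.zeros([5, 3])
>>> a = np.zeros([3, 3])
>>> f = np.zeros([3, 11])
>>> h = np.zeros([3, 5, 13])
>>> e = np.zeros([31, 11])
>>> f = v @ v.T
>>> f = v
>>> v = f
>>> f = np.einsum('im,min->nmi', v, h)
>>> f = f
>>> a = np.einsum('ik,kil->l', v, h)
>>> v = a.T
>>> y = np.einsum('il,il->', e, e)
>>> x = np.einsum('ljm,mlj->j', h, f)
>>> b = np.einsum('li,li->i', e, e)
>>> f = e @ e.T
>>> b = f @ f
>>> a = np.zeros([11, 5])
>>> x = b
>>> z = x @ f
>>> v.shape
(13,)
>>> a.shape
(11, 5)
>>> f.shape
(31, 31)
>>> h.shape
(3, 5, 13)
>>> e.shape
(31, 11)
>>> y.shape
()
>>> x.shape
(31, 31)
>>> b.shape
(31, 31)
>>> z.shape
(31, 31)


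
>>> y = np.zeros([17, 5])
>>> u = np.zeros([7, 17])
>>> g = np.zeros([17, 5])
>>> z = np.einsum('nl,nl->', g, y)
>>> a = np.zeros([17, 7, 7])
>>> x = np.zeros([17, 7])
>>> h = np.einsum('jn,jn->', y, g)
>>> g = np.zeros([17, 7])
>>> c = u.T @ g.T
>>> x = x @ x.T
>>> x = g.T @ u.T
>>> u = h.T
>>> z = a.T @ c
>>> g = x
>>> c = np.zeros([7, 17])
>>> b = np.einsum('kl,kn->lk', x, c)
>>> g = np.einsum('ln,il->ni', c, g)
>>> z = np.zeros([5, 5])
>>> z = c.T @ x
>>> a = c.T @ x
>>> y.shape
(17, 5)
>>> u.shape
()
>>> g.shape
(17, 7)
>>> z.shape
(17, 7)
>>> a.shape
(17, 7)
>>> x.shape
(7, 7)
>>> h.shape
()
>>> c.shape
(7, 17)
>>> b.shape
(7, 7)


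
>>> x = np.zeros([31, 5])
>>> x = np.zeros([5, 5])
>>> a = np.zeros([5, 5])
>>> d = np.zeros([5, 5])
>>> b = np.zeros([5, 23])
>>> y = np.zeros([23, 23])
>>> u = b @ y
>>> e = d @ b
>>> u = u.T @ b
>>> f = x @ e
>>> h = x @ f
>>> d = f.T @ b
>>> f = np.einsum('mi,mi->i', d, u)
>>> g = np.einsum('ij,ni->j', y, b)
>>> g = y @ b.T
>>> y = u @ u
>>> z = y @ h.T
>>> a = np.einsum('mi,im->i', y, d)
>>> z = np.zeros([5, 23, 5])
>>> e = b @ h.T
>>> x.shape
(5, 5)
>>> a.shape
(23,)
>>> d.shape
(23, 23)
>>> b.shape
(5, 23)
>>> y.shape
(23, 23)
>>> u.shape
(23, 23)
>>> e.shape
(5, 5)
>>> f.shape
(23,)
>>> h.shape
(5, 23)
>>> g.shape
(23, 5)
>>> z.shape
(5, 23, 5)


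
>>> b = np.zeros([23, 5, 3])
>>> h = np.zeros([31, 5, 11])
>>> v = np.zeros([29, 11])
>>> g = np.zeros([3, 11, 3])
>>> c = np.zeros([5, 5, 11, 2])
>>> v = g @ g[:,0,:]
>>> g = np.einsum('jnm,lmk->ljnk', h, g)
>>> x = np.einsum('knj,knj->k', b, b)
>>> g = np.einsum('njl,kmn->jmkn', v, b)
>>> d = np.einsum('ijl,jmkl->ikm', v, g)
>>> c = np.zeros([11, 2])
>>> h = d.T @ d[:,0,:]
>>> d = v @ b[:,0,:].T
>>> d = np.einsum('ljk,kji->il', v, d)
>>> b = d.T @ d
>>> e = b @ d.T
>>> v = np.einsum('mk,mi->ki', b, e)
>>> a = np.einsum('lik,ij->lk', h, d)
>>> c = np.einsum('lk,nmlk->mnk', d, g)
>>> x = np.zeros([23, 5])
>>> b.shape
(3, 3)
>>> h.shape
(5, 23, 5)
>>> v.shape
(3, 23)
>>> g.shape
(11, 5, 23, 3)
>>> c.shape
(5, 11, 3)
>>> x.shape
(23, 5)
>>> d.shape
(23, 3)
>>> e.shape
(3, 23)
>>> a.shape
(5, 5)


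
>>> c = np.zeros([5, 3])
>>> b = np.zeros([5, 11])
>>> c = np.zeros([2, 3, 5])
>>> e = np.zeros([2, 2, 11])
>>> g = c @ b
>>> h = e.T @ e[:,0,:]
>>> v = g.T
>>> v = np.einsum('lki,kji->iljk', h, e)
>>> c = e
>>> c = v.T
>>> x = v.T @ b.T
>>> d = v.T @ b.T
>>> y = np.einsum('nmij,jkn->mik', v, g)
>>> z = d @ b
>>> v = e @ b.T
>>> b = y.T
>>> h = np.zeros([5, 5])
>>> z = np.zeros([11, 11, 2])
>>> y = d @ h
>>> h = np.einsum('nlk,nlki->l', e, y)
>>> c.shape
(2, 2, 11, 11)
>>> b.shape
(3, 2, 11)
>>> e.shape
(2, 2, 11)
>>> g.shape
(2, 3, 11)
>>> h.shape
(2,)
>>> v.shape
(2, 2, 5)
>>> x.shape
(2, 2, 11, 5)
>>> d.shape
(2, 2, 11, 5)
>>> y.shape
(2, 2, 11, 5)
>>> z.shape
(11, 11, 2)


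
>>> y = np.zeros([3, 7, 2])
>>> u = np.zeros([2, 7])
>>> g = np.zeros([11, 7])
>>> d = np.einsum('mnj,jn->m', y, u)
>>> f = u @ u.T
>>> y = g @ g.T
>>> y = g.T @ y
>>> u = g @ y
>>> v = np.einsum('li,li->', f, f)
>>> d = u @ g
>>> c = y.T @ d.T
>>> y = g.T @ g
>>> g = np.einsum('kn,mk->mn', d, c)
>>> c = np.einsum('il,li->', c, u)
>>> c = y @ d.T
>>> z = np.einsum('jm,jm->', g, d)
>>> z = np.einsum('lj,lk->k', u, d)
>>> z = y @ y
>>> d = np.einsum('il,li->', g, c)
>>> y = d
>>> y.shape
()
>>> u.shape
(11, 11)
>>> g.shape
(11, 7)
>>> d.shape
()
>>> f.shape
(2, 2)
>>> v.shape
()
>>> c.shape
(7, 11)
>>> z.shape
(7, 7)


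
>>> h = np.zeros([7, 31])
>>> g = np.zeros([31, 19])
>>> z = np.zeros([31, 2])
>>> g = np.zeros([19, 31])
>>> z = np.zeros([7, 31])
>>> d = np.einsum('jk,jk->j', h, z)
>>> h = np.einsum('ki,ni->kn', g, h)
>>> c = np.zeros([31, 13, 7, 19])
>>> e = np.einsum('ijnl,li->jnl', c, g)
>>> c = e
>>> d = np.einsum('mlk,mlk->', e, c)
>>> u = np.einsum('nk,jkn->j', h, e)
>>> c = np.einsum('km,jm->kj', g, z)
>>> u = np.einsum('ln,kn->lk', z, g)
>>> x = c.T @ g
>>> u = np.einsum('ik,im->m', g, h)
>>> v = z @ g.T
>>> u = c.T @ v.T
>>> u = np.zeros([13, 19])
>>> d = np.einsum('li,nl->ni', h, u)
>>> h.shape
(19, 7)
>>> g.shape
(19, 31)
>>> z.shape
(7, 31)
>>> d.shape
(13, 7)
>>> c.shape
(19, 7)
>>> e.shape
(13, 7, 19)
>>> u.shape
(13, 19)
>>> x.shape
(7, 31)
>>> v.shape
(7, 19)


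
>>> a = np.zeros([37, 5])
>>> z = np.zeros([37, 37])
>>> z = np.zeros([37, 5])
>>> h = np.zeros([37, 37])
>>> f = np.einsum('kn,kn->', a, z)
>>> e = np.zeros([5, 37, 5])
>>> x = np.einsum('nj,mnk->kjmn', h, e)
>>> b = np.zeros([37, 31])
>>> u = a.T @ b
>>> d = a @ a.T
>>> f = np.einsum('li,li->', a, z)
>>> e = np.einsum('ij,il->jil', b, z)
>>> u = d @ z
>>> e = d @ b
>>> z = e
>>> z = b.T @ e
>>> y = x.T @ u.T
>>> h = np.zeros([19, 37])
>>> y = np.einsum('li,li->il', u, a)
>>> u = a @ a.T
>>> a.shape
(37, 5)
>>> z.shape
(31, 31)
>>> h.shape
(19, 37)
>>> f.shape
()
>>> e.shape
(37, 31)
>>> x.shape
(5, 37, 5, 37)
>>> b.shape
(37, 31)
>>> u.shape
(37, 37)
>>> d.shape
(37, 37)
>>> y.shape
(5, 37)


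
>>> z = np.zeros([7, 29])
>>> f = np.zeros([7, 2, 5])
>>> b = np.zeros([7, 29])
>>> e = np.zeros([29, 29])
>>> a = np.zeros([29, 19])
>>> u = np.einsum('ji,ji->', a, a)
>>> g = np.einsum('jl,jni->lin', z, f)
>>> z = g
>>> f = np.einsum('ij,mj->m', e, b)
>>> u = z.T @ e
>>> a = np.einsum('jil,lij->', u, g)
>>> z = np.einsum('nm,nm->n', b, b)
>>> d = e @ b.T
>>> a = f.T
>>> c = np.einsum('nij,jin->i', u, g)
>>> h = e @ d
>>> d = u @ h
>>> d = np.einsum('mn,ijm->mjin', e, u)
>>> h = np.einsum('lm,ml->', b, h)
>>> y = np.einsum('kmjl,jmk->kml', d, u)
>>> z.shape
(7,)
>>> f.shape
(7,)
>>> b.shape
(7, 29)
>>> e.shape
(29, 29)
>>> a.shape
(7,)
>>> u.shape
(2, 5, 29)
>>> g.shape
(29, 5, 2)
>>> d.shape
(29, 5, 2, 29)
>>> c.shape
(5,)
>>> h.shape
()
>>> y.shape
(29, 5, 29)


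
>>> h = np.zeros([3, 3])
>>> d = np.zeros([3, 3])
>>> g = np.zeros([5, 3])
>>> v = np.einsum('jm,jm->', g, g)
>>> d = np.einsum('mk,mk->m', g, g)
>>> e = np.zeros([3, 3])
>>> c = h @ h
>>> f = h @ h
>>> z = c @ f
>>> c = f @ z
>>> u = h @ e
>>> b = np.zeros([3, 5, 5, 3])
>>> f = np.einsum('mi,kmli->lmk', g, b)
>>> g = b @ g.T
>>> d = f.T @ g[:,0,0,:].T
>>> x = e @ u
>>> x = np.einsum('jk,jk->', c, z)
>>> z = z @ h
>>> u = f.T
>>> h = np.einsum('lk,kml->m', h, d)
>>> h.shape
(5,)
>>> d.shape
(3, 5, 3)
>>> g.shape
(3, 5, 5, 5)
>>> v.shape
()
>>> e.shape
(3, 3)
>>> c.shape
(3, 3)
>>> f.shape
(5, 5, 3)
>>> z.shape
(3, 3)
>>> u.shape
(3, 5, 5)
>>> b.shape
(3, 5, 5, 3)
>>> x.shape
()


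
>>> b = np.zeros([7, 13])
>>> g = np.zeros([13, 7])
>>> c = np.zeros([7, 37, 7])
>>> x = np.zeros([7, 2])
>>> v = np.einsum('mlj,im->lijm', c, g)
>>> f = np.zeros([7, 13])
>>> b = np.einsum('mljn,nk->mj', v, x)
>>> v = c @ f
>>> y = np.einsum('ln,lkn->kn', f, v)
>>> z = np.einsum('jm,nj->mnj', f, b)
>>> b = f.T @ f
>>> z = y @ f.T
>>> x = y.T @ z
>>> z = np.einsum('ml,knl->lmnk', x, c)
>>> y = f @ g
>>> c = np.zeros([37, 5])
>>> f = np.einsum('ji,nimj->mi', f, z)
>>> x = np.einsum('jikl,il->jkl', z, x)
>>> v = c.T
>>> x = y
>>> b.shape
(13, 13)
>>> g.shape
(13, 7)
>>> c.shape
(37, 5)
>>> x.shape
(7, 7)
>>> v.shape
(5, 37)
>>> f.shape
(37, 13)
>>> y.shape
(7, 7)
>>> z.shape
(7, 13, 37, 7)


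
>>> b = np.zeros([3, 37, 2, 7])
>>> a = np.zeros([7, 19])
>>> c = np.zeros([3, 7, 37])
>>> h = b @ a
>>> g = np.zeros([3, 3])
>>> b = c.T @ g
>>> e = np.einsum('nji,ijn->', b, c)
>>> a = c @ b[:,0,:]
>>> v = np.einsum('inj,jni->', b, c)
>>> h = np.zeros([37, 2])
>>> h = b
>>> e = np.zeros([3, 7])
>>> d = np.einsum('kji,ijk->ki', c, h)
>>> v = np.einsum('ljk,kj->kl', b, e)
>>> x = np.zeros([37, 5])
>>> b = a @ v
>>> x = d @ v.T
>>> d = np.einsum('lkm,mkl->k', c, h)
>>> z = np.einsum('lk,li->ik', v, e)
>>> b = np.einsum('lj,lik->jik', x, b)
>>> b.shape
(3, 7, 37)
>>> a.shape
(3, 7, 3)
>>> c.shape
(3, 7, 37)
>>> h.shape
(37, 7, 3)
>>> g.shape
(3, 3)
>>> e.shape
(3, 7)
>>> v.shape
(3, 37)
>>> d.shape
(7,)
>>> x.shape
(3, 3)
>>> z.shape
(7, 37)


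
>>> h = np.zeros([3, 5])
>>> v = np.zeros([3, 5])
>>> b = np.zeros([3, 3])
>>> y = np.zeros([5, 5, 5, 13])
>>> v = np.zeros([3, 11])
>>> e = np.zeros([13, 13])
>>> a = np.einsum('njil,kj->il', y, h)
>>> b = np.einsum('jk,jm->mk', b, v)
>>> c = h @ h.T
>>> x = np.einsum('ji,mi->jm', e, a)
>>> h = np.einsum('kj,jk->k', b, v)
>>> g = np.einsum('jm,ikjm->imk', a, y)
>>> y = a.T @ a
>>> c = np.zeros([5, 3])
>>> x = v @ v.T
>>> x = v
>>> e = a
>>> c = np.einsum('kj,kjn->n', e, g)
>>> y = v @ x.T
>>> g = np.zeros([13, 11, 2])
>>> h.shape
(11,)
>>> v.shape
(3, 11)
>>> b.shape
(11, 3)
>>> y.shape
(3, 3)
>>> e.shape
(5, 13)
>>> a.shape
(5, 13)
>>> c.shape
(5,)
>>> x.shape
(3, 11)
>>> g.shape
(13, 11, 2)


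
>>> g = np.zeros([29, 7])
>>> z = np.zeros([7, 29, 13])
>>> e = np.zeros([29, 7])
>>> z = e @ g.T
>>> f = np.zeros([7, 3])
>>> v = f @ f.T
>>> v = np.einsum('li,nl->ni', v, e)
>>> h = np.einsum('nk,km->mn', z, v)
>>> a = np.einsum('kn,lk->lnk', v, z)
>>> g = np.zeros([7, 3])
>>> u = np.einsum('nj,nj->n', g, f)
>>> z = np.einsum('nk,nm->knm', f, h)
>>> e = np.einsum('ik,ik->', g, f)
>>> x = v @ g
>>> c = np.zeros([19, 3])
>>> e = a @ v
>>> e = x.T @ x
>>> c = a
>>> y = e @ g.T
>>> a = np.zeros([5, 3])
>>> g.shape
(7, 3)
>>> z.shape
(3, 7, 29)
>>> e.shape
(3, 3)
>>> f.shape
(7, 3)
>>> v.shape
(29, 7)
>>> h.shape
(7, 29)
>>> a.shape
(5, 3)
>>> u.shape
(7,)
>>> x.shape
(29, 3)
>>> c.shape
(29, 7, 29)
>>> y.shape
(3, 7)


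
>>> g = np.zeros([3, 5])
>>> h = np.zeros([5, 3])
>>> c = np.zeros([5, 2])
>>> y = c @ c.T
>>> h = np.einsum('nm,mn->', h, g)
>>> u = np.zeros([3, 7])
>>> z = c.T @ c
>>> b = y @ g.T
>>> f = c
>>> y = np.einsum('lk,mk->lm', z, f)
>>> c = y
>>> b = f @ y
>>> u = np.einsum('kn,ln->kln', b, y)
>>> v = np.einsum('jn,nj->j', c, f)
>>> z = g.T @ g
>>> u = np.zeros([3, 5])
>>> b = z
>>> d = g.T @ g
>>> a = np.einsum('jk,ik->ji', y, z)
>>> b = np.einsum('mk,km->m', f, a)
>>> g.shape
(3, 5)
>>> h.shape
()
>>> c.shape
(2, 5)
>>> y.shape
(2, 5)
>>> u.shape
(3, 5)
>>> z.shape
(5, 5)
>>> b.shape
(5,)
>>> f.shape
(5, 2)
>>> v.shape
(2,)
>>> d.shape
(5, 5)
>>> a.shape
(2, 5)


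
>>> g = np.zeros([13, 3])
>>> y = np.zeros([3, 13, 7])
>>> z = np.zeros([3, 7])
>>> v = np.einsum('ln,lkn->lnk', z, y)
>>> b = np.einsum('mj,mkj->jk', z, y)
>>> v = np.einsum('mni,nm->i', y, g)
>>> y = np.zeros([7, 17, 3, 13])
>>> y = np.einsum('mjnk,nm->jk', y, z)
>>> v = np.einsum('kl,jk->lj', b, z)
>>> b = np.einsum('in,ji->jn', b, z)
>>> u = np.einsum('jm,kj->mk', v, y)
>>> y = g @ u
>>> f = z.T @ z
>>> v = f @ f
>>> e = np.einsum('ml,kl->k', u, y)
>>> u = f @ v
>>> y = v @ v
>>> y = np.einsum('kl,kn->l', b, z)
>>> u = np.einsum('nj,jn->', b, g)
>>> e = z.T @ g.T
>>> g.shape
(13, 3)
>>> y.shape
(13,)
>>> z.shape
(3, 7)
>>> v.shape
(7, 7)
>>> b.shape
(3, 13)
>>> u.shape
()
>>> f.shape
(7, 7)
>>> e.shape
(7, 13)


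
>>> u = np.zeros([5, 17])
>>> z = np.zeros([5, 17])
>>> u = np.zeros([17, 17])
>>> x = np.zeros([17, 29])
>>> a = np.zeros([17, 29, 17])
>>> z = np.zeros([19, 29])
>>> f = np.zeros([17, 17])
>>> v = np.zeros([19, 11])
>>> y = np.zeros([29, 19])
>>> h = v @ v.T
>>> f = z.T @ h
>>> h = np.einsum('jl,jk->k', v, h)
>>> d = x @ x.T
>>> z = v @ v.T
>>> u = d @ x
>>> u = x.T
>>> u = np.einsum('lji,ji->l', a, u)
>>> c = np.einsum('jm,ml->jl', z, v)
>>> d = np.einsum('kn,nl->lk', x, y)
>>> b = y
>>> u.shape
(17,)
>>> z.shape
(19, 19)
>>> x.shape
(17, 29)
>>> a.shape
(17, 29, 17)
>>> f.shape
(29, 19)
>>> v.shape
(19, 11)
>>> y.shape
(29, 19)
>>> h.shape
(19,)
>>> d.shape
(19, 17)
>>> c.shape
(19, 11)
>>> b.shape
(29, 19)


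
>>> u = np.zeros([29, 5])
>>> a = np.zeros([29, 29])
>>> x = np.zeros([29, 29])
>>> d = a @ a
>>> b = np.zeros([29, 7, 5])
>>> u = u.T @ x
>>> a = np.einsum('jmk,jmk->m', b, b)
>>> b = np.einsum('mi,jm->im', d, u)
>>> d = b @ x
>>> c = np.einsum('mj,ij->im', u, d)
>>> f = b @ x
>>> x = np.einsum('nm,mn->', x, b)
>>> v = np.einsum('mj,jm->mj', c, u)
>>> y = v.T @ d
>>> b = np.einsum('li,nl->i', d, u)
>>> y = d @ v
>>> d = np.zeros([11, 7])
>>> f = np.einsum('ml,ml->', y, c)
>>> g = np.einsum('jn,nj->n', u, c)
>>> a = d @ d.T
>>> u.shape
(5, 29)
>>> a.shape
(11, 11)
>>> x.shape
()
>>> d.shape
(11, 7)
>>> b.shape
(29,)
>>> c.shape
(29, 5)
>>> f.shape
()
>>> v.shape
(29, 5)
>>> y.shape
(29, 5)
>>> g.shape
(29,)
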